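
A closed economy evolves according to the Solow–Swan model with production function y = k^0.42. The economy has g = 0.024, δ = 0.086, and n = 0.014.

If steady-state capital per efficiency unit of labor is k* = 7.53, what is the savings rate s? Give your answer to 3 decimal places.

At the steady state, Δk = 0, so s·k^α = (n + g + δ)·k.
So s / (n + g + δ) = (k*)^(1−α) = 7.53^0.58 = 3.2251.
Therefore s = 3.2251 × (n + g + δ) = 3.2251 × 0.124 = 0.3999.

s ≈ 0.400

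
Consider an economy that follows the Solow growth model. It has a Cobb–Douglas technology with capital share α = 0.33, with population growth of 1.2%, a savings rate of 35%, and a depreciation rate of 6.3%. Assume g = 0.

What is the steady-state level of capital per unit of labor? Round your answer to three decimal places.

At the steady state, Δk = 0, so s·k^α = (n + δ)·k.
Rearranging, k^(1−α) = s / (n + δ).
k^0.67 = 0.35 / (0.012 + 0.063) = 0.35 / 0.075 = 4.6667
k* = 4.6667^(1/0.67) ≈ 9.9660

k* ≈ 9.966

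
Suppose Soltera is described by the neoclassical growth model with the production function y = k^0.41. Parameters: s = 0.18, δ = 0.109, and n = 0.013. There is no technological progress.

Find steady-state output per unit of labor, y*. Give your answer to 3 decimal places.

At the steady state, Δk = 0, so s·k^α = (n + δ)·k.
Dividing both sides by k: k^(1−α) = s / (n + δ).
k^0.59 = 0.18 / (0.013 + 0.109) = 0.18 / 0.122 = 1.4754
k* = 1.4754^(1/0.59) ≈ 1.9332
y* = (k*)^α = 1.9332^0.41 ≈ 1.3103

y* = 1.310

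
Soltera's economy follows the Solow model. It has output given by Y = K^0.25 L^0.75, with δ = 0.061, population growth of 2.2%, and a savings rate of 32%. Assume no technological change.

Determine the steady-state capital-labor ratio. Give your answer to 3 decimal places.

At the steady state, Δk = 0, so s·k^α = (n + δ)·k.
Dividing both sides by k: k^(1−α) = s / (n + δ).
k^0.75 = 0.32 / (0.022 + 0.061) = 0.32 / 0.083 = 3.8554
k* = 3.8554^(1/0.75) ≈ 6.0454

k* ≈ 6.045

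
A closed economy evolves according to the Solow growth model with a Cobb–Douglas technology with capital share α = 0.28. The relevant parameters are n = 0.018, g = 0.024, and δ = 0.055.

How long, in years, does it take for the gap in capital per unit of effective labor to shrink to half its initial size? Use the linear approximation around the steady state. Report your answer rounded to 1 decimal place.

Near the steady state the convergence rate is λ = (1 − α)(n + g + δ).
λ = (1 − 0.28) × 0.097 = 0.72 × 0.097 = 0.06984
Half-life = ln 2 / λ = 0.6931 / 0.06984 ≈ 9.92 years

about 9.9 years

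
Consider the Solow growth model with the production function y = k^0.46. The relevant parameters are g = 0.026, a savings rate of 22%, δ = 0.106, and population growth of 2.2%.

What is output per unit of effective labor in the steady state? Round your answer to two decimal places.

Steady state requires s·f(k) = (n + g + δ)·k, i.e. s·k^α = (n + g + δ)·k.
Rearranging, k^(1−α) = s / (n + g + δ).
k^0.54 = 0.22 / (0.022 + 0.026 + 0.106) = 0.22 / 0.154 = 1.4286
k* = 1.4286^(1/0.54) ≈ 1.9358
y* = (k*)^α = 1.9358^0.46 ≈ 1.3551

y* = 1.36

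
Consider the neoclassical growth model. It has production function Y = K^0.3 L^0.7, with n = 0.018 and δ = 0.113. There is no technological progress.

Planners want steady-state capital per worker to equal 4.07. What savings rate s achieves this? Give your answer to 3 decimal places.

s ≈ 0.350

In steady state, investment equals break-even investment: s·k^α = (n + δ)·k.
So s / (n + δ) = (k*)^(1−α) = 4.07^0.7 = 2.6713.
Therefore s = 2.6713 × (n + δ) = 2.6713 × 0.131 = 0.3499.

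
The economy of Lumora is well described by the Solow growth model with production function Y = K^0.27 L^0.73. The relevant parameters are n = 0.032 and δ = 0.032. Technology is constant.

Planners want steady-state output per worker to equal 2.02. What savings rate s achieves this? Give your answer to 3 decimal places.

s ≈ 0.428

At the steady state, Δk = 0, so s·k^α = (n + δ)·k.
Since y* = [s/(n + δ)]^(α/(1−α)), we have s/(n + δ) = (y*)^((1−α)/α) = 2.02^2.7037 = 6.6923.
Therefore s = 6.6923 × (n + δ) = 6.6923 × 0.064 = 0.4283.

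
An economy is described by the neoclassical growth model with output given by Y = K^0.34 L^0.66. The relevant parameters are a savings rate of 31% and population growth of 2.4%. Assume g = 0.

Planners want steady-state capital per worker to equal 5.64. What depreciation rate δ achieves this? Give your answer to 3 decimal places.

At the steady state, Δk = 0, so s·k^α = (n + δ)·k.
So s / (n + δ) = (k*)^(1−α) = 5.64^0.66 = 3.1322.
Therefore n + δ = s / 3.1322 = 0.31 / 3.1322 = 0.0990, so δ = 0.0990 − 0.024 = 0.0750.

δ ≈ 0.075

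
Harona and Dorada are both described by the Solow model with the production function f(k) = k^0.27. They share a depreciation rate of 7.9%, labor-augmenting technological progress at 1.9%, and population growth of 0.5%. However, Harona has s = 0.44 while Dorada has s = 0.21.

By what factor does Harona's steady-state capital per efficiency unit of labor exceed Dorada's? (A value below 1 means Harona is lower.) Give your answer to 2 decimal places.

Steady-state k* = [s/(n + g + δ)]^(1/(1−α)), so the ratio is [ (s_H/(n + g + δ)_H) / (s_D/(n + g + δ)_D) ]^1.3699.
s_H/(n + g + δ)_H = 0.44/0.103 = 4.2718; s_D/(n + g + δ)_D = 0.21/0.103 = 2.0388.
Ratio = (4.2718/2.0388)^1.3699 = 2.0953^1.3699 ≈ 2.7547

k*_H / k*_D ≈ 2.75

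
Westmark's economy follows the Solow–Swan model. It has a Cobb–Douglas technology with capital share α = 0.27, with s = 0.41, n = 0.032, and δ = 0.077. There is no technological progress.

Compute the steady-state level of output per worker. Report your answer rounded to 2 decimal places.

y* = 1.63

In steady state, investment equals break-even investment: s·k^α = (n + δ)·k.
Rearranging, k^(1−α) = s / (n + δ).
k^0.73 = 0.41 / (0.032 + 0.077) = 0.41 / 0.109 = 3.7615
k* = 3.7615^(1/0.73) ≈ 6.1400
y* = (k*)^α = 6.1400^0.27 ≈ 1.6323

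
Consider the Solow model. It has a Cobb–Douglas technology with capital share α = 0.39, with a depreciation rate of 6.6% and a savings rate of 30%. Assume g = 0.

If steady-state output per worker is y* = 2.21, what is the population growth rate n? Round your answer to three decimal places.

n ≈ 0.021

At the steady state, Δk = 0, so s·k^α = (n + δ)·k.
Since y* = [s/(n + δ)]^(α/(1−α)), we have s/(n + δ) = (y*)^((1−α)/α) = 2.21^1.5641 = 3.4567.
Therefore n + δ = s / 3.4567 = 0.30 / 3.4567 = 0.0868, so n = 0.0868 − 0.066 = 0.0208.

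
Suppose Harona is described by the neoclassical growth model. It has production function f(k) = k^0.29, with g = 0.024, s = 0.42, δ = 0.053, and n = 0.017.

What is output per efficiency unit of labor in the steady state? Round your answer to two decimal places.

At the steady state, Δk = 0, so s·k^α = (n + g + δ)·k.
Rearranging, k^(1−α) = s / (n + g + δ).
k^0.71 = 0.42 / (0.017 + 0.024 + 0.053) = 0.42 / 0.094 = 4.4681
k* = 4.4681^(1/0.71) ≈ 8.2350
y* = (k*)^α = 8.2350^0.29 ≈ 1.8431

y* ≈ 1.84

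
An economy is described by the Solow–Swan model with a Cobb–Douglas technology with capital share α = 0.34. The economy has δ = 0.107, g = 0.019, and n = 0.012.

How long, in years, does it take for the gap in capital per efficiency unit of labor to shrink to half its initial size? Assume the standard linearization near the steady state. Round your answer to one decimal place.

half-life ≈ 7.6 years

Near the steady state the convergence rate is λ = (1 − α)(n + g + δ).
λ = (1 − 0.34) × 0.138 = 0.66 × 0.138 = 0.09108
Half-life = ln 2 / λ = 0.6931 / 0.09108 ≈ 7.61 years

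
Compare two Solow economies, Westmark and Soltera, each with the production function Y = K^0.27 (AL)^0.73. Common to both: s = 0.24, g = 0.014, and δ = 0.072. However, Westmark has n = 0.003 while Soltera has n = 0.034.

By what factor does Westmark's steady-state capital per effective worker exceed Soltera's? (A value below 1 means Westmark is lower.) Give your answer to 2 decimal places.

Steady-state k* = [s/(n + g + δ)]^(1/(1−α)), so the ratio is [ (s_W/(n + g + δ)_W) / (s_S/(n + g + δ)_S) ]^1.3699.
s_W/(n + g + δ)_W = 0.24/0.089 = 2.6966; s_S/(n + g + δ)_S = 0.24/0.120 = 2.0000.
Ratio = (2.6966/2.0000)^1.3699 = 1.3483^1.3699 ≈ 1.5059

ratio ≈ 1.51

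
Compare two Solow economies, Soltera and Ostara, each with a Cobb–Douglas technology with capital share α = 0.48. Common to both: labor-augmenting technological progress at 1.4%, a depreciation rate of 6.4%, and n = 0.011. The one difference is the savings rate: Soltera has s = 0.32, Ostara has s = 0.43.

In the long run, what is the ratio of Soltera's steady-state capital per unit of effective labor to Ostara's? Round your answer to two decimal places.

Steady-state k* = [s/(n + g + δ)]^(1/(1−α)), so the ratio is [ (s_S/(n + g + δ)_S) / (s_O/(n + g + δ)_O) ]^1.9231.
s_S/(n + g + δ)_S = 0.32/0.089 = 3.5955; s_O/(n + g + δ)_O = 0.43/0.089 = 4.8315.
Ratio = (3.5955/4.8315)^1.9231 = 0.7442^1.9231 ≈ 0.5666

k*_S / k*_O ≈ 0.57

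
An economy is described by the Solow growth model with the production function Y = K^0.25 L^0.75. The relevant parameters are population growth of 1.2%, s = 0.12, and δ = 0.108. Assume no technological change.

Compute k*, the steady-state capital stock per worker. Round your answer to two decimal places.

In steady state, investment equals break-even investment: s·k^α = (n + δ)·k.
Rearranging, k^(1−α) = s / (n + δ).
k^0.75 = 0.12 / (0.012 + 0.108) = 0.12 / 0.120 = 1.0000
k* = 1.0000^(1/0.75) ≈ 1.0000

k* = 1.00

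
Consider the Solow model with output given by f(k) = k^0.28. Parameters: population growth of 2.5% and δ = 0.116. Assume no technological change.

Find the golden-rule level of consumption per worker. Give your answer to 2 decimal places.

c_gold ≈ 0.94

At the golden rule, f'(k) = n + δ, so α·k^(α−1) = n + δ and k_gold = (α/(n + δ))^(1/(1−α)).
k_gold = (0.28/0.141)^(1/0.72) = 1.9858^1.3889 ≈ 2.5930
c_gold = f(k_gold) − (n + δ)·k_gold = 1.3058 − 0.141×2.5930 ≈ 0.9402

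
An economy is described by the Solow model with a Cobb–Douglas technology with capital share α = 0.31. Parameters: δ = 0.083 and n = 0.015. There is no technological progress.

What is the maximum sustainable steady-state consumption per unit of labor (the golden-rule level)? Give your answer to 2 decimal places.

c_gold ≈ 1.16

At the golden rule, f'(k) = n + δ, so α·k^(α−1) = n + δ and k_gold = (α/(n + δ))^(1/(1−α)).
k_gold = (0.31/0.098)^(1/0.69) = 3.1633^1.4493 ≈ 5.3071
c_gold = f(k_gold) − (n + δ)·k_gold = 1.6777 − 0.098×5.3071 ≈ 1.1576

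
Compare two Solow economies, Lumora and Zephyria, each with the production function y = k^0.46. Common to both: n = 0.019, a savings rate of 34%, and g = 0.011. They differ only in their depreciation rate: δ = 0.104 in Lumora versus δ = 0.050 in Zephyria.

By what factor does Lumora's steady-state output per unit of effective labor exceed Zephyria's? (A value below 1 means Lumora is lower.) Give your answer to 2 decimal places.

Steady-state y* = [s/(n + g + δ)]^(α/(1−α)), so the ratio is [ (s_L/(n + g + δ)_L) / (s_Z/(n + g + δ)_Z) ]^0.8519.
s_L/(n + g + δ)_L = 0.34/0.134 = 2.5373; s_Z/(n + g + δ)_Z = 0.34/0.080 = 4.2500.
Ratio = (2.5373/4.2500)^0.8519 = 0.5970^0.8519 ≈ 0.6444

y*_L / y*_Z ≈ 0.64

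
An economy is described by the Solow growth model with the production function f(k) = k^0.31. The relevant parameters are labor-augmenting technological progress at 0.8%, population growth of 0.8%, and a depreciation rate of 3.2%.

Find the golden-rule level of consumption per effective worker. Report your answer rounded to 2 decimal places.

At the golden rule, f'(k) = n + g + δ, so α·k^(α−1) = n + g + δ and k_gold = (α/(n + g + δ))^(1/(1−α)).
k_gold = (0.31/0.048)^(1/0.69) = 6.4583^1.4493 ≈ 14.9315
c_gold = f(k_gold) − (n + g + δ)·k_gold = 2.3119 − 0.048×14.9315 ≈ 1.5952

c_gold ≈ 1.60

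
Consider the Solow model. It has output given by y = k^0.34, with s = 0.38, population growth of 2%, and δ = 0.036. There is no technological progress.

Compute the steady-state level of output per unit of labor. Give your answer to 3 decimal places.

y* = 2.682

Steady state requires s·f(k) = (n + δ)·k, i.e. s·k^α = (n + δ)·k.
Dividing both sides by k: k^(1−α) = s / (n + δ).
k^0.66 = 0.38 / (0.020 + 0.036) = 0.38 / 0.056 = 6.7857
k* = 6.7857^(1/0.66) ≈ 18.1967
y* = (k*)^α = 18.1967^0.34 ≈ 2.6816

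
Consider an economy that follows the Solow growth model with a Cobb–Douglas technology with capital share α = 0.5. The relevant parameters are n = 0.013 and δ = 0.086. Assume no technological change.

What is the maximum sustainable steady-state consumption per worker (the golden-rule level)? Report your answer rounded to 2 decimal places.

c_gold ≈ 2.53

At the golden rule, f'(k) = n + δ, so α·k^(α−1) = n + δ and k_gold = (α/(n + δ))^(1/(1−α)).
k_gold = (0.5/0.099)^(1/0.5) = 5.0505^2 ≈ 25.5076
c_gold = f(k_gold) − (n + δ)·k_gold = 5.0505 − 0.099×25.5076 ≈ 2.5252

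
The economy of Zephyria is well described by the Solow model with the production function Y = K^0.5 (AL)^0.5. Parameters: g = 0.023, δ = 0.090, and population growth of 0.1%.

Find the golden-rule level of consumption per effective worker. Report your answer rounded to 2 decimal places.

At the golden rule, f'(k) = n + g + δ, so α·k^(α−1) = n + g + δ and k_gold = (α/(n + g + δ))^(1/(1−α)).
k_gold = (0.5/0.114)^(1/0.5) = 4.3860^2 ≈ 19.2370
c_gold = f(k_gold) − (n + g + δ)·k_gold = 4.3860 − 0.114×19.2370 ≈ 2.1930

c_gold ≈ 2.19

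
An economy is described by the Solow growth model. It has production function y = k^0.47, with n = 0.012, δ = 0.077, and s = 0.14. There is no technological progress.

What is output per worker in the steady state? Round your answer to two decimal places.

y* = 1.49

Steady state requires s·f(k) = (n + δ)·k, i.e. s·k^α = (n + δ)·k.
Rearranging, k^(1−α) = s / (n + δ).
k^0.53 = 0.14 / (0.012 + 0.077) = 0.14 / 0.089 = 1.5730
k* = 1.5730^(1/0.53) ≈ 2.3506
y* = (k*)^α = 2.3506^0.47 ≈ 1.4944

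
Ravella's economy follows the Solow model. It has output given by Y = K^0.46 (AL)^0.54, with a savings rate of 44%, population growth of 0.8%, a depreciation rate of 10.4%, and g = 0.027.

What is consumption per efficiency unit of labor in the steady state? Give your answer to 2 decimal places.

c* ≈ 1.49

Steady state requires s·f(k) = (n + g + δ)·k, i.e. s·k^α = (n + g + δ)·k.
Rearranging, k^(1−α) = s / (n + g + δ).
k^0.54 = 0.44 / (0.008 + 0.027 + 0.104) = 0.44 / 0.139 = 3.1655
k* = 3.1655^(1/0.54) ≈ 8.4478
y* = (k*)^α = 8.4478^0.46 ≈ 2.6687
c* = (1 − s)·y* = (1 − 0.44) × 2.6687 ≈ 1.4945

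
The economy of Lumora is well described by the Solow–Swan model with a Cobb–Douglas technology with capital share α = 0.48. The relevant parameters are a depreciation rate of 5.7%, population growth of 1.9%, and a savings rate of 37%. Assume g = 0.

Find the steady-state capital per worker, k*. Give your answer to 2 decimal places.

k* ≈ 20.98

Steady state requires s·f(k) = (n + δ)·k, i.e. s·k^α = (n + δ)·k.
Dividing both sides by k: k^(1−α) = s / (n + δ).
k^0.52 = 0.37 / (0.019 + 0.057) = 0.37 / 0.076 = 4.8684
k* = 4.8684^(1/0.52) ≈ 20.9844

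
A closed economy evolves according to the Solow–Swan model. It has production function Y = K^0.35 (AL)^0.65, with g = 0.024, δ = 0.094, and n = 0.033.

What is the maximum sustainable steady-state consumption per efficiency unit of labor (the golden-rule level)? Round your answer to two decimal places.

c_gold ≈ 1.02

At the golden rule, f'(k) = n + g + δ, so α·k^(α−1) = n + g + δ and k_gold = (α/(n + g + δ))^(1/(1−α)).
k_gold = (0.35/0.151)^(1/0.65) = 2.3179^1.5385 ≈ 3.6450
c_gold = f(k_gold) − (n + g + δ)·k_gold = 1.5725 − 0.151×3.6450 ≈ 1.0221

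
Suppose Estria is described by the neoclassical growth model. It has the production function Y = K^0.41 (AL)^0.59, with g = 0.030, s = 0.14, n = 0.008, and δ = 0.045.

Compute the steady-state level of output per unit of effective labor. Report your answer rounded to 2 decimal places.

Steady state requires s·f(k) = (n + g + δ)·k, i.e. s·k^α = (n + g + δ)·k.
Rearranging, k^(1−α) = s / (n + g + δ).
k^0.59 = 0.14 / (0.008 + 0.030 + 0.045) = 0.14 / 0.083 = 1.6867
k* = 1.6867^(1/0.59) ≈ 2.4255
y* = (k*)^α = 2.4255^0.41 ≈ 1.4380

y* ≈ 1.44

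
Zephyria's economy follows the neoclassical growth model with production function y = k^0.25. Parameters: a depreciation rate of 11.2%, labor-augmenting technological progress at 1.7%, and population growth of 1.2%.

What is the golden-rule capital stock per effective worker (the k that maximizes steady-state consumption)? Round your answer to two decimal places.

k_gold ≈ 2.15

The golden rule sets f'(k) = n + g + δ, i.e. α·k^(α−1) = n + g + δ.
So k^(1−α) = α / (n + g + δ) = 0.25 / 0.141 = 1.7730.
k_gold = 1.7730^(1/0.75) ≈ 2.1459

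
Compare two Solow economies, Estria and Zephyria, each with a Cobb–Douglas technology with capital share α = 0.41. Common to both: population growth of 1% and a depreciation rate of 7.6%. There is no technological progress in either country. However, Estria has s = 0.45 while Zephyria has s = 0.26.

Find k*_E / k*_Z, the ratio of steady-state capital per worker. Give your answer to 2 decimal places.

Steady-state k* = [s/(n + δ)]^(1/(1−α)), so the ratio is [ (s_E/(n + δ)_E) / (s_Z/(n + δ)_Z) ]^1.6949.
s_E/(n + δ)_E = 0.45/0.086 = 5.2326; s_Z/(n + δ)_Z = 0.26/0.086 = 3.0233.
Ratio = (5.2326/3.0233)^1.6949 = 1.7308^1.6949 ≈ 2.5340

ratio ≈ 2.53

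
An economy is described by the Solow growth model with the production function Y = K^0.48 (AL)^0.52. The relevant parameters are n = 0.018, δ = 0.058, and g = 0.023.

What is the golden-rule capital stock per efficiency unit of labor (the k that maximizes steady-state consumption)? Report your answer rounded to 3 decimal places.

k_gold ≈ 20.820

The golden rule sets f'(k) = n + g + δ, i.e. α·k^(α−1) = n + g + δ.
So k^(1−α) = α / (n + g + δ) = 0.48 / 0.099 = 4.8485.
k_gold = 4.8485^(1/0.52) ≈ 20.8198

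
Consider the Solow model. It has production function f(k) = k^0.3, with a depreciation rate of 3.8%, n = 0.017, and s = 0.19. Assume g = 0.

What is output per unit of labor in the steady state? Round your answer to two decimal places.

y* = 1.70

At the steady state, Δk = 0, so s·k^α = (n + δ)·k.
Dividing both sides by k: k^(1−α) = s / (n + δ).
k^0.7 = 0.19 / (0.017 + 0.038) = 0.19 / 0.055 = 3.4545
k* = 3.4545^(1/0.7) ≈ 5.8765
y* = (k*)^α = 5.8765^0.3 ≈ 1.7011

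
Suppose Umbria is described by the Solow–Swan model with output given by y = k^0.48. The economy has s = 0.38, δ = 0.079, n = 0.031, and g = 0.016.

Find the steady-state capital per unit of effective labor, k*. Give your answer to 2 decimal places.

Steady state requires s·f(k) = (n + g + δ)·k, i.e. s·k^α = (n + g + δ)·k.
Dividing both sides by k: k^(1−α) = s / (n + g + δ).
k^0.52 = 0.38 / (0.031 + 0.016 + 0.079) = 0.38 / 0.126 = 3.0159
k* = 3.0159^(1/0.52) ≈ 8.3552

k* ≈ 8.36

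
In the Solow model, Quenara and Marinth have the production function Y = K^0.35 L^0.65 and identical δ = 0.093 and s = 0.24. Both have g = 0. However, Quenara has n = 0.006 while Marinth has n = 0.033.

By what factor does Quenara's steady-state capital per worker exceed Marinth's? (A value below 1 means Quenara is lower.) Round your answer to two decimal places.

Steady-state k* = [s/(n + δ)]^(1/(1−α)), so the ratio is [ (s_Q/(n + δ)_Q) / (s_M/(n + δ)_M) ]^1.5385.
s_Q/(n + δ)_Q = 0.24/0.099 = 2.4242; s_M/(n + δ)_M = 0.24/0.126 = 1.9048.
Ratio = (2.4242/1.9048)^1.5385 = 1.2727^1.5385 ≈ 1.4492

k*_Q / k*_M ≈ 1.45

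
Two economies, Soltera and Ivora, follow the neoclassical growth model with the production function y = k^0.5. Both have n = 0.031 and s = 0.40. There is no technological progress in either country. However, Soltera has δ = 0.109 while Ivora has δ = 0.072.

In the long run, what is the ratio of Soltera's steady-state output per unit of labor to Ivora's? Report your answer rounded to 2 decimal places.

y*_S / y*_I ≈ 0.74

Steady-state y* = [s/(n + δ)]^(α/(1−α)), so the ratio is [ (s_S/(n + δ)_S) / (s_I/(n + δ)_I) ]^1.
s_S/(n + δ)_S = 0.40/0.140 = 2.8571; s_I/(n + δ)_I = 0.40/0.103 = 3.8835.
Ratio = (2.8571/3.8835)^1 = 0.7357^1 ≈ 0.7357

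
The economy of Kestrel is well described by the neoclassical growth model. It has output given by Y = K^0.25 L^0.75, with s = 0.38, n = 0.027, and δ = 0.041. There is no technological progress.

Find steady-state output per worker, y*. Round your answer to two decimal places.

At the steady state, Δk = 0, so s·k^α = (n + δ)·k.
Dividing both sides by k: k^(1−α) = s / (n + δ).
k^0.75 = 0.38 / (0.027 + 0.041) = 0.38 / 0.068 = 5.5882
k* = 5.5882^(1/0.75) ≈ 9.9166
y* = (k*)^α = 9.9166^0.25 ≈ 1.7746

y* = 1.77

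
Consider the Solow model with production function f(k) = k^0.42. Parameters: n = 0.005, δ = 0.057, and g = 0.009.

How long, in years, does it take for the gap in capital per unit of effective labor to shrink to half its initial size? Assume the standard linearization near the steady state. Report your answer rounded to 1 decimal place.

Near the steady state the convergence rate is λ = (1 − α)(n + g + δ).
λ = (1 − 0.42) × 0.071 = 0.58 × 0.071 = 0.04118
Half-life = ln 2 / λ = 0.6931 / 0.04118 ≈ 16.83 years

half-life ≈ 16.8 years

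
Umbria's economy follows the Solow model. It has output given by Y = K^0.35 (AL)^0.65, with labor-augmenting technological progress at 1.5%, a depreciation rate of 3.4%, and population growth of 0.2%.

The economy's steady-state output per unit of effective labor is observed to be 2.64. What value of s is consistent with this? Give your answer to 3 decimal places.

s ≈ 0.309

At the steady state, Δk = 0, so s·k^α = (n + g + δ)·k.
Since y* = [s/(n + g + δ)]^(α/(1−α)), we have s/(n + g + δ) = (y*)^((1−α)/α) = 2.64^1.8571 = 6.0668.
Therefore s = 6.0668 × (n + g + δ) = 6.0668 × 0.051 = 0.3094.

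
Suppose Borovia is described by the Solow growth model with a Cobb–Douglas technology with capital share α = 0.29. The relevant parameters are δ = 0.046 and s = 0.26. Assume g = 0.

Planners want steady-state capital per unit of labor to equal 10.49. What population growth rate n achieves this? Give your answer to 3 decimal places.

Steady state requires s·f(k) = (n + δ)·k, i.e. s·k^α = (n + δ)·k.
So s / (n + δ) = (k*)^(1−α) = 10.49^0.71 = 5.3058.
Therefore n + δ = s / 5.3058 = 0.26 / 5.3058 = 0.0490, so n = 0.0490 − 0.046 = 0.0030.

n ≈ 0.003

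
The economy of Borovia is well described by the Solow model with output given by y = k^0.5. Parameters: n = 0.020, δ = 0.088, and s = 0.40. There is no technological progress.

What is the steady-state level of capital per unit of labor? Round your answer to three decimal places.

In steady state, investment equals break-even investment: s·k^α = (n + δ)·k.
Dividing both sides by k: k^(1−α) = s / (n + δ).
k^0.5 = 0.40 / (0.020 + 0.088) = 0.40 / 0.108 = 3.7037
k* = 3.7037^(1/0.5) ≈ 13.7174

k* = 13.717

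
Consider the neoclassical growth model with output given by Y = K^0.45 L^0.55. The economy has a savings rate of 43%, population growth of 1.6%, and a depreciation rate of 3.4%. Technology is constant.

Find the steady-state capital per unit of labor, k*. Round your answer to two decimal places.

In steady state, investment equals break-even investment: s·k^α = (n + δ)·k.
Dividing both sides by k: k^(1−α) = s / (n + δ).
k^0.55 = 0.43 / (0.016 + 0.034) = 0.43 / 0.050 = 8.6000
k* = 8.6000^(1/0.55) ≈ 50.0136

k* = 50.01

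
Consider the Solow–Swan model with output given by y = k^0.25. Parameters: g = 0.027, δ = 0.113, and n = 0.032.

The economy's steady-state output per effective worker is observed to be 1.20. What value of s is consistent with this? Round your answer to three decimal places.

s ≈ 0.297

At the steady state, Δk = 0, so s·k^α = (n + g + δ)·k.
Since y* = [s/(n + g + δ)]^(α/(1−α)), we have s/(n + g + δ) = (y*)^((1−α)/α) = 1.20^3 = 1.7280.
Therefore s = 1.7280 × (n + g + δ) = 1.7280 × 0.172 = 0.2972.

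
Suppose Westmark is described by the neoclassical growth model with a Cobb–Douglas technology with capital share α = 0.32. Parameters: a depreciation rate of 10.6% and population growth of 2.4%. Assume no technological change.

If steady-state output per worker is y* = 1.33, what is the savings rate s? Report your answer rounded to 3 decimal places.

s ≈ 0.238

In steady state, investment equals break-even investment: s·k^α = (n + δ)·k.
Since y* = [s/(n + δ)]^(α/(1−α)), we have s/(n + δ) = (y*)^((1−α)/α) = 1.33^2.125 = 1.8331.
Therefore s = 1.8331 × (n + δ) = 1.8331 × 0.130 = 0.2383.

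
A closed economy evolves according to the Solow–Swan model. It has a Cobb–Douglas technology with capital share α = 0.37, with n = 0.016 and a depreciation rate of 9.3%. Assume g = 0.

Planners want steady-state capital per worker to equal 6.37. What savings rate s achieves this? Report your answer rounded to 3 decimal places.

s ≈ 0.350

At the steady state, Δk = 0, so s·k^α = (n + δ)·k.
So s / (n + δ) = (k*)^(1−α) = 6.37^0.63 = 3.2108.
Therefore s = 3.2108 × (n + δ) = 3.2108 × 0.109 = 0.3500.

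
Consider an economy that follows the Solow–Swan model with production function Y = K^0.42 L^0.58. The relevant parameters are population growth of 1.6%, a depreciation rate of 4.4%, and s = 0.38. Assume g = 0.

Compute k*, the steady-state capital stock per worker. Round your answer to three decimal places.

At the steady state, Δk = 0, so s·k^α = (n + δ)·k.
Dividing both sides by k: k^(1−α) = s / (n + δ).
k^0.58 = 0.38 / (0.016 + 0.044) = 0.38 / 0.060 = 6.3333
k* = 6.3333^(1/0.58) ≈ 24.1058

k* ≈ 24.106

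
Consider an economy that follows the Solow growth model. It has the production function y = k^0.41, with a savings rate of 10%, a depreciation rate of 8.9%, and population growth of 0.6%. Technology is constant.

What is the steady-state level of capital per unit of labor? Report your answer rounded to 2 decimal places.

k* ≈ 1.09

Steady state requires s·f(k) = (n + δ)·k, i.e. s·k^α = (n + δ)·k.
Rearranging, k^(1−α) = s / (n + δ).
k^0.59 = 0.10 / (0.006 + 0.089) = 0.10 / 0.095 = 1.0526
k* = 1.0526^(1/0.59) ≈ 1.0908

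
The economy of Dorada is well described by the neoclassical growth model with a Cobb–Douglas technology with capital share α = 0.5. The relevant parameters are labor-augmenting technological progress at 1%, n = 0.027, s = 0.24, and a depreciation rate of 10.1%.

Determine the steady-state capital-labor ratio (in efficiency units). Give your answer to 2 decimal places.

In steady state, investment equals break-even investment: s·k^α = (n + g + δ)·k.
Rearranging, k^(1−α) = s / (n + g + δ).
k^0.5 = 0.24 / (0.027 + 0.010 + 0.101) = 0.24 / 0.138 = 1.7391
k* = 1.7391^(1/0.5) ≈ 3.0245

k* ≈ 3.02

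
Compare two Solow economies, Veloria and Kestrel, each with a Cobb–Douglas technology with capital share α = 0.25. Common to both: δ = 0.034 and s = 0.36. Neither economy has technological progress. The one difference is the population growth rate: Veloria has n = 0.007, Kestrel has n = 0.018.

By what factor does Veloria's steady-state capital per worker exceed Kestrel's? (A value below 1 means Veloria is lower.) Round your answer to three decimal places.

k*_V / k*_K ≈ 1.373

Steady-state k* = [s/(n + δ)]^(1/(1−α)), so the ratio is [ (s_V/(n + δ)_V) / (s_K/(n + δ)_K) ]^1.3333.
s_V/(n + δ)_V = 0.36/0.041 = 8.7805; s_K/(n + δ)_K = 0.36/0.052 = 6.9231.
Ratio = (8.7805/6.9231)^1.3333 = 1.2683^1.3333 ≈ 1.3729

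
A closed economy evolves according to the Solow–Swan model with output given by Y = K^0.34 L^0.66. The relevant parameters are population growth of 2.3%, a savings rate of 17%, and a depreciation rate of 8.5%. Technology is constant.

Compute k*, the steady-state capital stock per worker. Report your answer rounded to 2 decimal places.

k* = 1.99

Steady state requires s·f(k) = (n + δ)·k, i.e. s·k^α = (n + δ)·k.
Rearranging, k^(1−α) = s / (n + δ).
k^0.66 = 0.17 / (0.023 + 0.085) = 0.17 / 0.108 = 1.5741
k* = 1.5741^(1/0.66) ≈ 1.9885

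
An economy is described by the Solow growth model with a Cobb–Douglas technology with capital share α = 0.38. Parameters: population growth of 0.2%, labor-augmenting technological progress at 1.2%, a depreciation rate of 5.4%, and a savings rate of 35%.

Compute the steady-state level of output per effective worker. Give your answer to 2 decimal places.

At the steady state, Δk = 0, so s·k^α = (n + g + δ)·k.
Rearranging, k^(1−α) = s / (n + g + δ).
k^0.62 = 0.35 / (0.002 + 0.012 + 0.054) = 0.35 / 0.068 = 5.1471
k* = 5.1471^(1/0.62) ≈ 14.0502
y* = (k*)^α = 14.0502^0.38 ≈ 2.7297

y* = 2.73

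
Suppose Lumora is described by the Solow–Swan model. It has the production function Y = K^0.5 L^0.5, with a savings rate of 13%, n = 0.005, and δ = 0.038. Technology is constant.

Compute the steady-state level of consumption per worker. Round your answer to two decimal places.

At the steady state, Δk = 0, so s·k^α = (n + δ)·k.
Rearranging, k^(1−α) = s / (n + δ).
k^0.5 = 0.13 / (0.005 + 0.038) = 0.13 / 0.043 = 3.0233
k* = 3.0233^(1/0.5) ≈ 9.1403
y* = (k*)^α = 9.1403^0.5 ≈ 3.0233
c* = (1 − s)·y* = (1 − 0.13) × 3.0233 ≈ 2.6303

c* = 2.63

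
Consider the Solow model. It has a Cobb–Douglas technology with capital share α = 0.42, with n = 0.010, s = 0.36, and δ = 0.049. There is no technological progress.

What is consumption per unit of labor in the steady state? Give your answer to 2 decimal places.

At the steady state, Δk = 0, so s·k^α = (n + δ)·k.
Rearranging, k^(1−α) = s / (n + δ).
k^0.58 = 0.36 / (0.010 + 0.049) = 0.36 / 0.059 = 6.1017
k* = 6.1017^(1/0.58) ≈ 22.6061
y* = (k*)^α = 22.6061^0.42 ≈ 3.7049
c* = (1 − s)·y* = (1 − 0.36) × 3.7049 ≈ 2.3711

c* ≈ 2.37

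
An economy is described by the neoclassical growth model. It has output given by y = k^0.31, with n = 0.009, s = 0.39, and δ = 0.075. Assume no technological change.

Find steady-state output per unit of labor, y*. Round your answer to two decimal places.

Steady state requires s·f(k) = (n + δ)·k, i.e. s·k^α = (n + δ)·k.
Dividing both sides by k: k^(1−α) = s / (n + δ).
k^0.69 = 0.39 / (0.009 + 0.075) = 0.39 / 0.084 = 4.6429
k* = 4.6429^(1/0.69) ≈ 9.2547
y* = (k*)^α = 9.2547^0.31 ≈ 1.9933

y* ≈ 1.99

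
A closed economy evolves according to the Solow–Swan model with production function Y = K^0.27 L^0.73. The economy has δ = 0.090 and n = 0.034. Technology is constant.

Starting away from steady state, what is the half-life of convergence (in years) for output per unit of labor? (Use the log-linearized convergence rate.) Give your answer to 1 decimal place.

Near the steady state the convergence rate is λ = (1 − α)(n + δ).
λ = (1 − 0.27) × 0.124 = 0.73 × 0.124 = 0.09052
Half-life = ln 2 / λ = 0.6931 / 0.09052 ≈ 7.66 years

about 7.7 years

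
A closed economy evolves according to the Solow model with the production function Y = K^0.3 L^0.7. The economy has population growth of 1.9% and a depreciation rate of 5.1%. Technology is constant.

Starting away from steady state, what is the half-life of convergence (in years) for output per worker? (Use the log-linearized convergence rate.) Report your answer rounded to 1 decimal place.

half-life ≈ 14.1 years

Near the steady state the convergence rate is λ = (1 − α)(n + δ).
λ = (1 − 0.3) × 0.070 = 0.7 × 0.070 = 0.0490
Half-life = ln 2 / λ = 0.6931 / 0.0490 ≈ 14.14 years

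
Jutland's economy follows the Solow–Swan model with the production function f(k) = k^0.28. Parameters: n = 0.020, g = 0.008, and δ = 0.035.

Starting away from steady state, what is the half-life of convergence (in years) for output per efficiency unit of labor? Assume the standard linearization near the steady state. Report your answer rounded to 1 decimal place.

half-life ≈ 15.3 years

Near the steady state the convergence rate is λ = (1 − α)(n + g + δ).
λ = (1 − 0.28) × 0.063 = 0.72 × 0.063 = 0.04536
Half-life = ln 2 / λ = 0.6931 / 0.04536 ≈ 15.28 years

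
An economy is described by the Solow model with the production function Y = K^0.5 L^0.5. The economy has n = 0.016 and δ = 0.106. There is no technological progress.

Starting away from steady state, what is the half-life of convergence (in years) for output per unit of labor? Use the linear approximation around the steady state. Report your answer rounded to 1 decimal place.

Near the steady state the convergence rate is λ = (1 − α)(n + δ).
λ = (1 − 0.5) × 0.122 = 0.5 × 0.122 = 0.0610
Half-life = ln 2 / λ = 0.6931 / 0.0610 ≈ 11.36 years

t_½ ≈ 11.4 years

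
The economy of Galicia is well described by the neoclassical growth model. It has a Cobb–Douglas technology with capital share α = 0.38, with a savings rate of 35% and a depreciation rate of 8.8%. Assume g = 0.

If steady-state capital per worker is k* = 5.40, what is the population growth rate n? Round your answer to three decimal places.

In steady state, investment equals break-even investment: s·k^α = (n + δ)·k.
So s / (n + δ) = (k*)^(1−α) = 5.40^0.62 = 2.8450.
Therefore n + δ = s / 2.8450 = 0.35 / 2.8450 = 0.1230, so n = 0.1230 − 0.088 = 0.0350.

n ≈ 0.035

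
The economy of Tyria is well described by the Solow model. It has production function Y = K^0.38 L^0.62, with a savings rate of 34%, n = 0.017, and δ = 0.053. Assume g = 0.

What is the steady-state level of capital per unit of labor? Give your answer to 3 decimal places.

k* ≈ 12.796

At the steady state, Δk = 0, so s·k^α = (n + δ)·k.
Rearranging, k^(1−α) = s / (n + δ).
k^0.62 = 0.34 / (0.017 + 0.053) = 0.34 / 0.070 = 4.8571
k* = 4.8571^(1/0.62) ≈ 12.7956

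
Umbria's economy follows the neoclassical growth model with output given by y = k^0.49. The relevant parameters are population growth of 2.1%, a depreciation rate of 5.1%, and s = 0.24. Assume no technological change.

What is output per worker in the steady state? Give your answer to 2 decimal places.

y* = 3.18

In steady state, investment equals break-even investment: s·k^α = (n + δ)·k.
Rearranging, k^(1−α) = s / (n + δ).
k^0.51 = 0.24 / (0.021 + 0.051) = 0.24 / 0.072 = 3.3333
k* = 3.3333^(1/0.51) ≈ 10.5985
y* = (k*)^α = 10.5985^0.49 ≈ 3.1796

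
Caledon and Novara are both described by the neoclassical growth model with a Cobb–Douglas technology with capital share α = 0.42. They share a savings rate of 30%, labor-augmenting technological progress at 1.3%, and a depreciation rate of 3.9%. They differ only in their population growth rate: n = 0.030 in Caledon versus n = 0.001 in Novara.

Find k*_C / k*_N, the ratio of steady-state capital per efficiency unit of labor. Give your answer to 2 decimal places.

ratio ≈ 0.47

Steady-state k* = [s/(n + g + δ)]^(1/(1−α)), so the ratio is [ (s_C/(n + g + δ)_C) / (s_N/(n + g + δ)_N) ]^1.7241.
s_C/(n + g + δ)_C = 0.30/0.082 = 3.6585; s_N/(n + g + δ)_N = 0.30/0.053 = 5.6604.
Ratio = (3.6585/5.6604)^1.7241 = 0.6463^1.7241 ≈ 0.4712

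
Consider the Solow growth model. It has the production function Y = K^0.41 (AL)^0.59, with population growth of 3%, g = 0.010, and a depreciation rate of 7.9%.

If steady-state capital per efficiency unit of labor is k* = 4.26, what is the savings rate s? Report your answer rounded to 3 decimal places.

s ≈ 0.280

At the steady state, Δk = 0, so s·k^α = (n + g + δ)·k.
So s / (n + g + δ) = (k*)^(1−α) = 4.26^0.59 = 2.3515.
Therefore s = 2.3515 × (n + g + δ) = 2.3515 × 0.119 = 0.2798.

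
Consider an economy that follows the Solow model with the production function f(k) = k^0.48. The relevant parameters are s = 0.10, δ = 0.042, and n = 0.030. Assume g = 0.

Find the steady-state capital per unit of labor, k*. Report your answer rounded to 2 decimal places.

At the steady state, Δk = 0, so s·k^α = (n + δ)·k.
Dividing both sides by k: k^(1−α) = s / (n + δ).
k^0.52 = 0.10 / (0.030 + 0.042) = 0.10 / 0.072 = 1.3889
k* = 1.3889^(1/0.52) ≈ 1.8809

k* = 1.88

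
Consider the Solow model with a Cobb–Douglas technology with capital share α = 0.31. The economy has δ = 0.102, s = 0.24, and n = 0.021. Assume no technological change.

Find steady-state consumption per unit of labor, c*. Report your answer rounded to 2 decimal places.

c* = 1.03

In steady state, investment equals break-even investment: s·k^α = (n + δ)·k.
Rearranging, k^(1−α) = s / (n + δ).
k^0.69 = 0.24 / (0.021 + 0.102) = 0.24 / 0.123 = 1.9512
k* = 1.9512^(1/0.69) ≈ 2.6347
y* = (k*)^α = 2.6347^0.31 ≈ 1.3503
c* = (1 − s)·y* = (1 − 0.24) × 1.3503 ≈ 1.0262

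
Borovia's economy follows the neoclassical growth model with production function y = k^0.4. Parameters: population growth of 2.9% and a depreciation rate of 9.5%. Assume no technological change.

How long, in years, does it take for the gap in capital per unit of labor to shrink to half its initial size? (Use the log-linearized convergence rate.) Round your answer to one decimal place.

about 9.3 years

Near the steady state the convergence rate is λ = (1 − α)(n + δ).
λ = (1 − 0.4) × 0.124 = 0.6 × 0.124 = 0.0744
Half-life = ln 2 / λ = 0.6931 / 0.0744 ≈ 9.32 years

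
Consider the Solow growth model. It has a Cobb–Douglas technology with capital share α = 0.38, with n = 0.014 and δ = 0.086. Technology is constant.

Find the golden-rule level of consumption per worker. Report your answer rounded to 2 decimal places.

c_gold ≈ 1.41

At the golden rule, f'(k) = n + δ, so α·k^(α−1) = n + δ and k_gold = (α/(n + δ))^(1/(1−α)).
k_gold = (0.38/0.100)^(1/0.62) = 3.8000^1.6129 ≈ 8.6126
c_gold = f(k_gold) − (n + δ)·k_gold = 2.2665 − 0.100×8.6126 ≈ 1.4052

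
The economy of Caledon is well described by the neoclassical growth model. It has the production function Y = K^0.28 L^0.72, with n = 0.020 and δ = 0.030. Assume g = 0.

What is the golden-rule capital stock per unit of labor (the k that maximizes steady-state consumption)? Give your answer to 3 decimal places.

The golden rule sets f'(k) = n + δ, i.e. α·k^(α−1) = n + δ.
So k^(1−α) = α / (n + δ) = 0.28 / 0.050 = 5.6000.
k_gold = 5.6000^(1/0.72) ≈ 10.9433

k_gold ≈ 10.943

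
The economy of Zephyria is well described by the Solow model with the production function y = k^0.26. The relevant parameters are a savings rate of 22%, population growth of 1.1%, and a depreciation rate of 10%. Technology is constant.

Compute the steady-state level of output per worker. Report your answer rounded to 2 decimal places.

y* = 1.27

In steady state, investment equals break-even investment: s·k^α = (n + δ)·k.
Dividing both sides by k: k^(1−α) = s / (n + δ).
k^0.74 = 0.22 / (0.011 + 0.100) = 0.22 / 0.111 = 1.9820
k* = 1.9820^(1/0.74) ≈ 2.5205
y* = (k*)^α = 2.5205^0.26 ≈ 1.2717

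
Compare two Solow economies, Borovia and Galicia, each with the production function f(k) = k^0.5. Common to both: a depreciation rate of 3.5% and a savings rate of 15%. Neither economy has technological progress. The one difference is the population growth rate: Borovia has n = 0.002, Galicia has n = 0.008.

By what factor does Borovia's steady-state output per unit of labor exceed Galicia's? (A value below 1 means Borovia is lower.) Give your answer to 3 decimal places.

Steady-state y* = [s/(n + δ)]^(α/(1−α)), so the ratio is [ (s_B/(n + δ)_B) / (s_G/(n + δ)_G) ]^1.
s_B/(n + δ)_B = 0.15/0.037 = 4.0541; s_G/(n + δ)_G = 0.15/0.043 = 3.4884.
Ratio = (4.0541/3.4884)^1 = 1.1622^1 ≈ 1.1622

y*_B / y*_G ≈ 1.162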